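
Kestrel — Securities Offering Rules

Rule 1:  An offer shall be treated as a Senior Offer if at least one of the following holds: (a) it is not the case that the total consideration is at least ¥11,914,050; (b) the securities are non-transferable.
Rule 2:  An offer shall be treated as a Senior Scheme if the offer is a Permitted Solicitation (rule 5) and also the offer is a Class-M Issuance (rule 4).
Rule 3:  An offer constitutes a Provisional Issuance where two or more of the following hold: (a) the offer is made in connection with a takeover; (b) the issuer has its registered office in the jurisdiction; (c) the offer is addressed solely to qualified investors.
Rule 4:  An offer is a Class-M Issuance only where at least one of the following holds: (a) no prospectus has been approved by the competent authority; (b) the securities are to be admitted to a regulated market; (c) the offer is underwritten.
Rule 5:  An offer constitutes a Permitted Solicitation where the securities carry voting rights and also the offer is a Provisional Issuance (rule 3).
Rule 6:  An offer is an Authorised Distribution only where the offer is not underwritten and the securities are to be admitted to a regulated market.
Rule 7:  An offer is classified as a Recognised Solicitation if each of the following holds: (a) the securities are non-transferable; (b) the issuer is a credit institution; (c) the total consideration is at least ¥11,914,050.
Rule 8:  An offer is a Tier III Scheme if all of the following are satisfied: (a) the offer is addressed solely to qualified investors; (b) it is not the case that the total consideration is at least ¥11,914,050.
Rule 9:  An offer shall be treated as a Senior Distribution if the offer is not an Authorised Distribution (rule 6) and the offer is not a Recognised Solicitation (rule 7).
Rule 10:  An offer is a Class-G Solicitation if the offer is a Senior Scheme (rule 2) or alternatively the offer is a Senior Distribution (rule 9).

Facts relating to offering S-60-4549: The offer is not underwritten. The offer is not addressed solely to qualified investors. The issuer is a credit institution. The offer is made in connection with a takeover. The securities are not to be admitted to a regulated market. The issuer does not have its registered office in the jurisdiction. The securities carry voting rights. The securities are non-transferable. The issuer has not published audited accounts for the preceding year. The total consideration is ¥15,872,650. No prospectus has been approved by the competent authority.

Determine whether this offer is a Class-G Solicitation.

rule 3 — Provisional Issuance: the offer is made in connection with a takeover? yes; the issuer has its registered office in the jurisdiction? no; the offer is addressed solely to qualified investors? no — 1 of 3 hold (need ≥2) → not satisfied.
rule 5 — Permitted Solicitation: [the securities carry voting rights? yes] AND [Provisional Issuance (rule 3)? no] → not satisfied.
rule 4 — Class-M Issuance: [no prospectus has been approved by the competent authority? yes] OR [the securities are to be admitted to a regulated market? no] OR [the offer is underwritten? no] → satisfied.
rule 2 — Senior Scheme: [Permitted Solicitation (rule 5)? no] AND [Class-M Issuance (rule 4)? yes] → not satisfied.
rule 6 — Authorised Distribution: [the offer is not underwritten? yes] AND [the securities are to be admitted to a regulated market? no] → not satisfied.
rule 7 — Recognised Solicitation: [the securities are non-transferable? yes] AND [the issuer is a credit institution? yes] AND [total consideration: ¥15,872,650 ≥ ¥11,914,050? yes] → satisfied.
rule 9 — Senior Distribution: [not an Authorised Distribution (rule 6)? yes] AND [not a Recognised Solicitation (rule 7)? no] → not satisfied.
rule 10 — Class-G Solicitation: [Senior Scheme (rule 2)? no] OR [Senior Distribution (rule 9)? no] → not satisfied.

No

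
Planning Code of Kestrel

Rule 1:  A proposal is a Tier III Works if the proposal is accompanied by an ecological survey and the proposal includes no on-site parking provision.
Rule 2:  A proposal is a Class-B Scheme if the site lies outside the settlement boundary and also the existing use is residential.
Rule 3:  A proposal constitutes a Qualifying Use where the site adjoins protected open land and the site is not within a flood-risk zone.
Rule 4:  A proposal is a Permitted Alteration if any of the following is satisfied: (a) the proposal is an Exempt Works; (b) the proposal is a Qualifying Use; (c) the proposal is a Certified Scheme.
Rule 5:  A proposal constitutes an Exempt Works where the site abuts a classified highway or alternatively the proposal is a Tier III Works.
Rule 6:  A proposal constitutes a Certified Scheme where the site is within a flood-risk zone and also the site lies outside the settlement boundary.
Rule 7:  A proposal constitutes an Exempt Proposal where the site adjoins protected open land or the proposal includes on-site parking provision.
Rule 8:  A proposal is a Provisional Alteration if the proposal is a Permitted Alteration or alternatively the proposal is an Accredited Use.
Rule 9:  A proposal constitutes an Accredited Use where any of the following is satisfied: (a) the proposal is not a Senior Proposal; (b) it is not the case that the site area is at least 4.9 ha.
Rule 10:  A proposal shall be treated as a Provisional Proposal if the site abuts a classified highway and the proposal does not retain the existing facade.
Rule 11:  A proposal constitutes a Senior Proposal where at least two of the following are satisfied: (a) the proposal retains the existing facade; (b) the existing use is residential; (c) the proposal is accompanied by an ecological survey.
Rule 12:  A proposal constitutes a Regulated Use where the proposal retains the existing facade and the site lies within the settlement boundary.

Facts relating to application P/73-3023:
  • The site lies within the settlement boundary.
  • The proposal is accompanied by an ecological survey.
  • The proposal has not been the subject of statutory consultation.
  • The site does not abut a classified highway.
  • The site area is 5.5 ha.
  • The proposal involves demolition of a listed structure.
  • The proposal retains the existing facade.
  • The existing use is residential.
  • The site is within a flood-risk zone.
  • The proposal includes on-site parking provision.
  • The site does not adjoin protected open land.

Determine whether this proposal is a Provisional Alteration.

No

rule 1 — Tier III Works: [the proposal is accompanied by an ecological survey? yes] AND [the proposal includes no on-site parking provision? no] → not satisfied.
rule 5 — Exempt Works: [the site abuts a classified highway? no] OR [Tier III Works (rule 1)? no] → not satisfied.
rule 3 — Qualifying Use: [the site adjoins protected open land? no] AND [the site is not within a flood-risk zone? no] → not satisfied.
rule 6 — Certified Scheme: [the site is within a flood-risk zone? yes] AND [the site lies outside the settlement boundary? no] → not satisfied.
rule 4 — Permitted Alteration: [Exempt Works (rule 5)? no] OR [Qualifying Use (rule 3)? no] OR [Certified Scheme (rule 6)? no] → not satisfied.
rule 11 — Senior Proposal: the proposal retains the existing facade? yes; the existing use is residential? yes; the proposal is accompanied by an ecological survey? yes — 3 of 3 hold (need ≥2) → satisfied.
rule 9 — Accredited Use: [not a Senior Proposal (rule 11)? no] OR [site area: 5.5 ha ≥ 4.9 ha? yes, so negated condition no] → not satisfied.
rule 8 — Provisional Alteration: [Permitted Alteration (rule 4)? no] OR [Accredited Use (rule 9)? no] → not satisfied.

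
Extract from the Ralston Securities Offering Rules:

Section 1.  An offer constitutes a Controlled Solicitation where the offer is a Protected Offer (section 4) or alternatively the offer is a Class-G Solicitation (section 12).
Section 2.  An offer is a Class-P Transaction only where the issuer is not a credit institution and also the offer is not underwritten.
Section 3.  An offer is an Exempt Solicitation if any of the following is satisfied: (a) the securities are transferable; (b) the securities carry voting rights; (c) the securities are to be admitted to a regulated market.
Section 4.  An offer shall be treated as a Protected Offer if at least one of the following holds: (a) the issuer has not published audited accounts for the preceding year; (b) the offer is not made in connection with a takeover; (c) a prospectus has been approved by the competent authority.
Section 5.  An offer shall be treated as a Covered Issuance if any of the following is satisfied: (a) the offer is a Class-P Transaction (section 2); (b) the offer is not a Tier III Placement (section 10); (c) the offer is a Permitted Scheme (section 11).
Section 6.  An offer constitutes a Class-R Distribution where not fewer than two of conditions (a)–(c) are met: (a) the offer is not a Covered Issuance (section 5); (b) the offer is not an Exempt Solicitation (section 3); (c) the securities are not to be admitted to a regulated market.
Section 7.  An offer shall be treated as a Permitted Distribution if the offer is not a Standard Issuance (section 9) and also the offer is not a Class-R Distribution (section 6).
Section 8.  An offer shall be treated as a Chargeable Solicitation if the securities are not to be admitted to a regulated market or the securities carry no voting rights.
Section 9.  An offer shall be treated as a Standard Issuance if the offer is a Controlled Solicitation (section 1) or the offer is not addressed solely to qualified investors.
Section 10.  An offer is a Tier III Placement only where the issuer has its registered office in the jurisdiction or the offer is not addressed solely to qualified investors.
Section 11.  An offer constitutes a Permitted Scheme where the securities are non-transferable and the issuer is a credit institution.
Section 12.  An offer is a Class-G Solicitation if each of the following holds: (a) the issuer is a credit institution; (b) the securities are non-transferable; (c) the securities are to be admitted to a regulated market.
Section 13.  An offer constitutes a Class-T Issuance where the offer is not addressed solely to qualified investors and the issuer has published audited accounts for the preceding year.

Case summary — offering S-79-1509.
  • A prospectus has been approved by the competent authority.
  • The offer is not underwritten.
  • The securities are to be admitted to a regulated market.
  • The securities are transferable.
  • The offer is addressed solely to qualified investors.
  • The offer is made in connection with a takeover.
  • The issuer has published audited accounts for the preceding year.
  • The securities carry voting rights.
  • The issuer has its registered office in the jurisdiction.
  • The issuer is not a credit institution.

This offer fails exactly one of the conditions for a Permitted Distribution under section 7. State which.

Under section 4: the issuer has not published audited accounts for the preceding year? no; or the offer is not made in connection with a takeover? no; or a prospectus has been approved by the competent authority? yes. So the offer is a Protected Offer.
Under section 12: the issuer is a credit institution? no; and the securities are non-transferable? no; and the securities are to be admitted to a regulated market? yes. So the offer is not a Class-G Solicitation.
Under section 1: Protected Offer (section 4)? yes; or Class-G Solicitation (section 12)? no. So the offer is a Controlled Solicitation.
Under section 9: Controlled Solicitation (section 1)? yes; or the offer is not addressed solely to qualified investors? no. So the offer is a Standard Issuance.
Under section 2: the issuer is not a credit institution? yes; and the offer is not underwritten? yes. So the offer is a Class-P Transaction.
Under section 10: the issuer has its registered office in the jurisdiction? yes; or the offer is not addressed solely to qualified investors? no. So the offer is a Tier III Placement.
Under section 11: the securities are non-transferable? no; and the issuer is a credit institution? no. So the offer is not a Permitted Scheme.
Under section 5: Class-P Transaction (section 2)? yes; or not a Tier III Placement (section 10)? no; or Permitted Scheme (section 11)? no. So the offer is a Covered Issuance.
Under section 3: the securities are transferable? yes; or the securities carry voting rights? yes; or the securities are to be admitted to a regulated market? yes. So the offer is an Exempt Solicitation.
Under section 6: not a Covered Issuance (section 5)? no; not an Exempt Solicitation (section 3)? no; the securities are not to be admitted to a regulated market? no — 0 of 3 hold (need ≥2) → not satisfied.
Under section 7: not a Standard Issuance (section 9)? no; and not a Class-R Distribution (section 6)? yes. So the offer is not a Permitted Distribution.

Standard Issuance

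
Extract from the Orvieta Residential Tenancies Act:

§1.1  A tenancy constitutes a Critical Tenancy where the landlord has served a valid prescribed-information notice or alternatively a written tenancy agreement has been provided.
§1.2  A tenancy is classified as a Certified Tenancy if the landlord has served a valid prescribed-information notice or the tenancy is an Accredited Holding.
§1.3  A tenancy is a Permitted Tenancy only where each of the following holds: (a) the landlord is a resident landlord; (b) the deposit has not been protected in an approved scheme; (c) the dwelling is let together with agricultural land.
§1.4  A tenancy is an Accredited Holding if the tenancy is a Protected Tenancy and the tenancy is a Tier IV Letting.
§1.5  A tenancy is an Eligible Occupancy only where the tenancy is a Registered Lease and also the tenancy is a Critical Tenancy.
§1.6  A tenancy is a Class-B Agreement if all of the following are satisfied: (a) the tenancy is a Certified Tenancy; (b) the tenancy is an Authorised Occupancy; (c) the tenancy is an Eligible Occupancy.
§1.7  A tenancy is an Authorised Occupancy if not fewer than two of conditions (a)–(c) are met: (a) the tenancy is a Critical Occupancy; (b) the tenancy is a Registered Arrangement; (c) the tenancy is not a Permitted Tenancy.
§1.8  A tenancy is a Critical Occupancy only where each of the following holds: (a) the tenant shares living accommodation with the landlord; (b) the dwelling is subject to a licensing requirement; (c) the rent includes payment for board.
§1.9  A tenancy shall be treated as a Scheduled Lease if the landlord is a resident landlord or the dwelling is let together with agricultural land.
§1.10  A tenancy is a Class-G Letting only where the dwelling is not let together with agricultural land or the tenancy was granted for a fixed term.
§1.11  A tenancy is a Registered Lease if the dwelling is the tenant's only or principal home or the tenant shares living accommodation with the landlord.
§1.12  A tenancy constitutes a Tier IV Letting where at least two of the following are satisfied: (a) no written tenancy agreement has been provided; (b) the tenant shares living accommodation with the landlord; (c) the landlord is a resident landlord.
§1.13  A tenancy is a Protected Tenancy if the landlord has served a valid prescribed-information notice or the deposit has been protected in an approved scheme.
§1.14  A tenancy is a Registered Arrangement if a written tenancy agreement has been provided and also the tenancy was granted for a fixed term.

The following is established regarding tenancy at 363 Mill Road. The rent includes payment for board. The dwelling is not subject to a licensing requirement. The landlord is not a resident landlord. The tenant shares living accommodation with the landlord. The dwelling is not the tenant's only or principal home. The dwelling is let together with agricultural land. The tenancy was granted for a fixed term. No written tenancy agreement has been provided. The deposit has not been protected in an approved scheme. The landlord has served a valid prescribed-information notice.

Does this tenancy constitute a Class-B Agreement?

No

§1.13 — Protected Tenancy: [the landlord has served a valid prescribed-information notice? yes] OR [the deposit has been protected in an approved scheme? no] → satisfied.
§1.12 — Tier IV Letting: no written tenancy agreement has been provided? yes; the tenant shares living accommodation with the landlord? yes; the landlord is a resident landlord? no — 2 of 3 hold (need ≥2) → satisfied.
§1.4 — Accredited Holding: [Protected Tenancy (§1.13)? yes] AND [Tier IV Letting (§1.12)? yes] → satisfied.
§1.2 — Certified Tenancy: [the landlord has served a valid prescribed-information notice? yes] OR [Accredited Holding (§1.4)? yes] → satisfied.
§1.8 — Critical Occupancy: [the tenant shares living accommodation with the landlord? yes] AND [the dwelling is subject to a licensing requirement? no] AND [the rent includes payment for board? yes] → not satisfied.
§1.14 — Registered Arrangement: [a written tenancy agreement has been provided? no] AND [the tenancy was granted for a fixed term? yes] → not satisfied.
§1.3 — Permitted Tenancy: [the landlord is a resident landlord? no] AND [the deposit has not been protected in an approved scheme? yes] AND [the dwelling is let together with agricultural land? yes] → not satisfied.
§1.7 — Authorised Occupancy: Critical Occupancy (§1.8)? no; Registered Arrangement (§1.14)? no; not a Permitted Tenancy (§1.3)? yes — 1 of 3 hold (need ≥2) → not satisfied.
§1.11 — Registered Lease: [the dwelling is the tenant's only or principal home? no] OR [the tenant shares living accommodation with the landlord? yes] → satisfied.
§1.1 — Critical Tenancy: [the landlord has served a valid prescribed-information notice? yes] OR [a written tenancy agreement has been provided? no] → satisfied.
§1.5 — Eligible Occupancy: [Registered Lease (§1.11)? yes] AND [Critical Tenancy (§1.1)? yes] → satisfied.
§1.6 — Class-B Agreement: [Certified Tenancy (§1.2)? yes] AND [Authorised Occupancy (§1.7)? no] AND [Eligible Occupancy (§1.5)? yes] → not satisfied.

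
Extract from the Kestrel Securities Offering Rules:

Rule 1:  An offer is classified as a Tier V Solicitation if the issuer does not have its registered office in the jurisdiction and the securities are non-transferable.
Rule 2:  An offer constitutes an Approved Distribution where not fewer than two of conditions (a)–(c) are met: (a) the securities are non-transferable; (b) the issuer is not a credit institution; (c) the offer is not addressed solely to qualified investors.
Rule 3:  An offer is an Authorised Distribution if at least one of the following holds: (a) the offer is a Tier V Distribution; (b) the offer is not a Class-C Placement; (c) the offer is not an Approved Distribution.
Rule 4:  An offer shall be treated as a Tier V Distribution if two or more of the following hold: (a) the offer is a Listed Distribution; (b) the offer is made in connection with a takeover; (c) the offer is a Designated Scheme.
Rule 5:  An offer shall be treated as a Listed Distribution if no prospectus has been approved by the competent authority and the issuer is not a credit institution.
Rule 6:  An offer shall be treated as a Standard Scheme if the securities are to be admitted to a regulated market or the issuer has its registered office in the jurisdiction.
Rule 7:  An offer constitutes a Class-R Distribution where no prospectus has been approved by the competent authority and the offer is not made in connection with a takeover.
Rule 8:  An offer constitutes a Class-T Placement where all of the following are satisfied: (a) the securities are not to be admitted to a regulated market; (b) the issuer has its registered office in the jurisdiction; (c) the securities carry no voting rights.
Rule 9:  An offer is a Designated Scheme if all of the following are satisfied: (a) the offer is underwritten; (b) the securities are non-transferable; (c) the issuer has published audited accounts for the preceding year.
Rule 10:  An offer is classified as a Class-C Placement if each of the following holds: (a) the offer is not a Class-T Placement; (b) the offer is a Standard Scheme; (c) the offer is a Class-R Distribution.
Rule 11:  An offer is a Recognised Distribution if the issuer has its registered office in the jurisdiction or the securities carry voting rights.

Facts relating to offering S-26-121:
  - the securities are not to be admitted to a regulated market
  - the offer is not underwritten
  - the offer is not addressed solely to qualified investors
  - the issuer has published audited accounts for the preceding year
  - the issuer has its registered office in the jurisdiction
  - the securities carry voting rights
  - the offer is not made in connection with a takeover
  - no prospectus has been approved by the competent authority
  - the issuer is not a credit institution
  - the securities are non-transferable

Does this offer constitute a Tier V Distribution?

No

Under rule 5: no prospectus has been approved by the competent authority? yes; and the issuer is not a credit institution? yes. So the offer is a Listed Distribution.
Under rule 9: the offer is underwritten? no; and the securities are non-transferable? yes; and the issuer has published audited accounts for the preceding year? yes. So the offer is not a Designated Scheme.
Under rule 4: Listed Distribution (rule 5)? yes; the offer is made in connection with a takeover? no; Designated Scheme (rule 9)? no — 1 of 3 hold (need ≥2) → not satisfied.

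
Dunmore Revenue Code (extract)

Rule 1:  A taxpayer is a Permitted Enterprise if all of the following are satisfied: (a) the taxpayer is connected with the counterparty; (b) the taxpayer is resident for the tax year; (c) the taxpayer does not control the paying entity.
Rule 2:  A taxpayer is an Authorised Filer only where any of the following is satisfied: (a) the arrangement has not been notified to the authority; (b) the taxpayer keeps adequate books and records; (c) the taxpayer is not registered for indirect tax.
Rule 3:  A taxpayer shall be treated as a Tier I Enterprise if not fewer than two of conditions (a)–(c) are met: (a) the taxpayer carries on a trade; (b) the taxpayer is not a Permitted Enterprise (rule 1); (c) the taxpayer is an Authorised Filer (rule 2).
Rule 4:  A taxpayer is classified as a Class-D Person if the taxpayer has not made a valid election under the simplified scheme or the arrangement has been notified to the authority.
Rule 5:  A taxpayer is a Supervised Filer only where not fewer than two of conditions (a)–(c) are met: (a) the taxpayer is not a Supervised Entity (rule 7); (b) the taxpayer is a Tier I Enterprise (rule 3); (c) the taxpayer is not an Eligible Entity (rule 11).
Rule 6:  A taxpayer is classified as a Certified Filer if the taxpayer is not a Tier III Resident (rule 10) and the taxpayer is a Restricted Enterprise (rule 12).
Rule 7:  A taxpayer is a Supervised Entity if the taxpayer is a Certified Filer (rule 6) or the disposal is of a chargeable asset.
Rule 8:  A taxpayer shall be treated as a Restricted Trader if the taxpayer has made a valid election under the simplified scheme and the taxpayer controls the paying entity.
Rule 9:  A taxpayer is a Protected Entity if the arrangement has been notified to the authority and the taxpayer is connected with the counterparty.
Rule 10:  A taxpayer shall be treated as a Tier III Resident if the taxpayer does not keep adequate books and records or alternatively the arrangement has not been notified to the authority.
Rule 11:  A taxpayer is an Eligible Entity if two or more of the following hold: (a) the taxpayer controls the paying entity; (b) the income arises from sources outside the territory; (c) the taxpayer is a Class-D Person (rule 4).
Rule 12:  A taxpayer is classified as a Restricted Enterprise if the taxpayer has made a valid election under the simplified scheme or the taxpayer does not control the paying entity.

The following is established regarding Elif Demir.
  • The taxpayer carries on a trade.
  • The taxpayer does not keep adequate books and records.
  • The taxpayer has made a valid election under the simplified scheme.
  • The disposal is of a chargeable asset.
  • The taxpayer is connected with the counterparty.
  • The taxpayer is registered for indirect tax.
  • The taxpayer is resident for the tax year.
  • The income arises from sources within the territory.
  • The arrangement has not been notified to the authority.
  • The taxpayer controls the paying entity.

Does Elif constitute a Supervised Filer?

Yes

rule 10 — Tier III Resident: [the taxpayer does not keep adequate books and records? yes] OR [the arrangement has not been notified to the authority? yes] → satisfied.
rule 12 — Restricted Enterprise: [the taxpayer has made a valid election under the simplified scheme? yes] OR [the taxpayer does not control the paying entity? no] → satisfied.
rule 6 — Certified Filer: [not a Tier III Resident (rule 10)? no] AND [Restricted Enterprise (rule 12)? yes] → not satisfied.
rule 7 — Supervised Entity: [Certified Filer (rule 6)? no] OR [the disposal is of a chargeable asset? yes] → satisfied.
rule 1 — Permitted Enterprise: [the taxpayer is connected with the counterparty? yes] AND [the taxpayer is resident for the tax year? yes] AND [the taxpayer does not control the paying entity? no] → not satisfied.
rule 2 — Authorised Filer: [the arrangement has not been notified to the authority? yes] OR [the taxpayer keeps adequate books and records? no] OR [the taxpayer is not registered for indirect tax? no] → satisfied.
rule 3 — Tier I Enterprise: the taxpayer carries on a trade? yes; not a Permitted Enterprise (rule 1)? yes; Authorised Filer (rule 2)? yes — 3 of 3 hold (need ≥2) → satisfied.
rule 4 — Class-D Person: [the taxpayer has not made a valid election under the simplified scheme? no] OR [the arrangement has been notified to the authority? no] → not satisfied.
rule 11 — Eligible Entity: the taxpayer controls the paying entity? yes; the income arises from sources outside the territory? no; Class-D Person (rule 4)? no — 1 of 3 hold (need ≥2) → not satisfied.
rule 5 — Supervised Filer: not a Supervised Entity (rule 7)? no; Tier I Enterprise (rule 3)? yes; not an Eligible Entity (rule 11)? yes — 2 of 3 hold (need ≥2) → satisfied.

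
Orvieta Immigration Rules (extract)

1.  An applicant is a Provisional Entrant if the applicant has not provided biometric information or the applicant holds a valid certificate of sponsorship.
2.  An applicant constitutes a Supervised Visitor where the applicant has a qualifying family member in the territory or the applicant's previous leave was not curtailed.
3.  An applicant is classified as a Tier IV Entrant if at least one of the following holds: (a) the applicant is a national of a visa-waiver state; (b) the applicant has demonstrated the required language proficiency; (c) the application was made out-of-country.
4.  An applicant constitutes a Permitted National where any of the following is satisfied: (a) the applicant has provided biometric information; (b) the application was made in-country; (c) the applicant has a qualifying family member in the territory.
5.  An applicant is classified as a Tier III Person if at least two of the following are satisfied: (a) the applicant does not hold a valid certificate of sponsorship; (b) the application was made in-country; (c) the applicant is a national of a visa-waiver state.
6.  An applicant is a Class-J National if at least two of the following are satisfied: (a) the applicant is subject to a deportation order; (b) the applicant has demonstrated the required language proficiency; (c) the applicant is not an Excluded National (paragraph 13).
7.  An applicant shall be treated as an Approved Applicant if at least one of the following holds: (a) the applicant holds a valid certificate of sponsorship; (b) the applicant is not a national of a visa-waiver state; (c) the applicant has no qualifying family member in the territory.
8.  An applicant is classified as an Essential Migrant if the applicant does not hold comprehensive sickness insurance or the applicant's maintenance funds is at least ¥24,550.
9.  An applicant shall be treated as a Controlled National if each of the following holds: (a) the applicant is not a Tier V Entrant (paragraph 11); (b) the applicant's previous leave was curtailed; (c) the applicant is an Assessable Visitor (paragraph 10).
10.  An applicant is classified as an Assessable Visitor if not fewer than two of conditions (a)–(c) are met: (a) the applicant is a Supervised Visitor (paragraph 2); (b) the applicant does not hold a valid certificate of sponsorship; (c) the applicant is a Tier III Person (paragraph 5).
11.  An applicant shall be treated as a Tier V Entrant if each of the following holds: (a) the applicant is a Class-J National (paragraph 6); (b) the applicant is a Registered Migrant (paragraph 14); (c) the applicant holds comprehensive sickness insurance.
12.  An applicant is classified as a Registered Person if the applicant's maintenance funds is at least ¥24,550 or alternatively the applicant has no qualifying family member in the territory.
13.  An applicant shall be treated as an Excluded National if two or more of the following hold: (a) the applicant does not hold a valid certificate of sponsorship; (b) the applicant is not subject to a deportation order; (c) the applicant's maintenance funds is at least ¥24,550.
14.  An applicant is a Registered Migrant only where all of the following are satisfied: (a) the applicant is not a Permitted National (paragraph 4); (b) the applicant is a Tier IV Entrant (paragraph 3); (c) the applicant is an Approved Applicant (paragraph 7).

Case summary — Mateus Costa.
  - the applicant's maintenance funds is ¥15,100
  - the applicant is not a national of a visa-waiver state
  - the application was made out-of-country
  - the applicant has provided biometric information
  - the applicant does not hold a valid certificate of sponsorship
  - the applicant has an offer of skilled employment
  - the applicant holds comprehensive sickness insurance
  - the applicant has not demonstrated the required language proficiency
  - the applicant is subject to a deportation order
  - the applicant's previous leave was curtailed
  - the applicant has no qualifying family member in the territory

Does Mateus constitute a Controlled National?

No

Under paragraph 13: the applicant does not hold a valid certificate of sponsorship? yes; the applicant is not subject to a deportation order? no; applicant's maintenance funds: ¥15,100 ≥ ¥24,550? no — 1 of 3 hold (need ≥2) → not satisfied.
Under paragraph 6: the applicant is subject to a deportation order? yes; the applicant has demonstrated the required language proficiency? no; not an Excluded National (paragraph 13)? yes — 2 of 3 hold (need ≥2) → satisfied.
Under paragraph 4: the applicant has provided biometric information? yes; or the application was made in-country? no; or the applicant has a qualifying family member in the territory? no. So the applicant is a Permitted National.
Under paragraph 3: the applicant is a national of a visa-waiver state? no; or the applicant has demonstrated the required language proficiency? no; or the application was made out-of-country? yes. So the applicant is a Tier IV Entrant.
Under paragraph 7: the applicant holds a valid certificate of sponsorship? no; or the applicant is not a national of a visa-waiver state? yes; or the applicant has no qualifying family member in the territory? yes. So the applicant is an Approved Applicant.
Under paragraph 14: not a Permitted National (paragraph 4)? no; and Tier IV Entrant (paragraph 3)? yes; and Approved Applicant (paragraph 7)? yes. So the applicant is not a Registered Migrant.
Under paragraph 11: Class-J National (paragraph 6)? yes; and Registered Migrant (paragraph 14)? no; and the applicant holds comprehensive sickness insurance? yes. So the applicant is not a Tier V Entrant.
Under paragraph 2: the applicant has a qualifying family member in the territory? no; or the applicant's previous leave was not curtailed? no. So the applicant is not a Supervised Visitor.
Under paragraph 5: the applicant does not hold a valid certificate of sponsorship? yes; the application was made in-country? no; the applicant is a national of a visa-waiver state? no — 1 of 3 hold (need ≥2) → not satisfied.
Under paragraph 10: Supervised Visitor (paragraph 2)? no; the applicant does not hold a valid certificate of sponsorship? yes; Tier III Person (paragraph 5)? no — 1 of 3 hold (need ≥2) → not satisfied.
Under paragraph 9: not a Tier V Entrant (paragraph 11)? yes; and the applicant's previous leave was curtailed? yes; and Assessable Visitor (paragraph 10)? no. So the applicant is not a Controlled National.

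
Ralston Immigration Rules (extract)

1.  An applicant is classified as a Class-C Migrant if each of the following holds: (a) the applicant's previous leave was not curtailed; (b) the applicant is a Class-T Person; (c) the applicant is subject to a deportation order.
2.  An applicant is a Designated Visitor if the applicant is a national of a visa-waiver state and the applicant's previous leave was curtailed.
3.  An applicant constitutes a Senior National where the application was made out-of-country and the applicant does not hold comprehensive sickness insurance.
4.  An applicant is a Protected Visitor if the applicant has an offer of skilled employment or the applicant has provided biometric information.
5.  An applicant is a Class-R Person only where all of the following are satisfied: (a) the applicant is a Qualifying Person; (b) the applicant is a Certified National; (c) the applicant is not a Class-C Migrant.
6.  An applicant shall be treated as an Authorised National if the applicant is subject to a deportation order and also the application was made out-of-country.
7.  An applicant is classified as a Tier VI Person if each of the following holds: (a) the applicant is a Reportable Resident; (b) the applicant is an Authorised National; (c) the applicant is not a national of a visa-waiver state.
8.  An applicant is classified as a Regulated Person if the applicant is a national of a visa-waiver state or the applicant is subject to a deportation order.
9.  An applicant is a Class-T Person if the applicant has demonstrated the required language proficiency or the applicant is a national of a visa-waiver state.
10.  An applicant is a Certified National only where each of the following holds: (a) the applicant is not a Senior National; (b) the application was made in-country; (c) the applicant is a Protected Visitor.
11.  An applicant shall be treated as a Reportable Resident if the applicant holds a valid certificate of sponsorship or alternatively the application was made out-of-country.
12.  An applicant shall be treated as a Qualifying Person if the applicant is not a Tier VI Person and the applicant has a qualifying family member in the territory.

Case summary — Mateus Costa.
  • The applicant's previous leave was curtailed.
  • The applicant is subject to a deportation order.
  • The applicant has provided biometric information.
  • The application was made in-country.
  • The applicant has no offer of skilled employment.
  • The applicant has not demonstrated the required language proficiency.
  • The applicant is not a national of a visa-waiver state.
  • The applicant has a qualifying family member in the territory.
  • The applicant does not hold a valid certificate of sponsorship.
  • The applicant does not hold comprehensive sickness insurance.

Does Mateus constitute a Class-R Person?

Yes

paragraph 11 — Reportable Resident: [the applicant holds a valid certificate of sponsorship? no] OR [the application was made out-of-country? no] → not satisfied.
paragraph 6 — Authorised National: [the applicant is subject to a deportation order? yes] AND [the application was made out-of-country? no] → not satisfied.
paragraph 7 — Tier VI Person: [Reportable Resident (paragraph 11)? no] AND [Authorised National (paragraph 6)? no] AND [the applicant is not a national of a visa-waiver state? yes] → not satisfied.
paragraph 12 — Qualifying Person: [not a Tier VI Person (paragraph 7)? yes] AND [the applicant has a qualifying family member in the territory? yes] → satisfied.
paragraph 3 — Senior National: [the application was made out-of-country? no] AND [the applicant does not hold comprehensive sickness insurance? yes] → not satisfied.
paragraph 4 — Protected Visitor: [the applicant has an offer of skilled employment? no] OR [the applicant has provided biometric information? yes] → satisfied.
paragraph 10 — Certified National: [not a Senior National (paragraph 3)? yes] AND [the application was made in-country? yes] AND [Protected Visitor (paragraph 4)? yes] → satisfied.
paragraph 9 — Class-T Person: [the applicant has demonstrated the required language proficiency? no] OR [the applicant is a national of a visa-waiver state? no] → not satisfied.
paragraph 1 — Class-C Migrant: [the applicant's previous leave was not curtailed? no] AND [Class-T Person (paragraph 9)? no] AND [the applicant is subject to a deportation order? yes] → not satisfied.
paragraph 5 — Class-R Person: [Qualifying Person (paragraph 12)? yes] AND [Certified National (paragraph 10)? yes] AND [not a Class-C Migrant (paragraph 1)? yes] → satisfied.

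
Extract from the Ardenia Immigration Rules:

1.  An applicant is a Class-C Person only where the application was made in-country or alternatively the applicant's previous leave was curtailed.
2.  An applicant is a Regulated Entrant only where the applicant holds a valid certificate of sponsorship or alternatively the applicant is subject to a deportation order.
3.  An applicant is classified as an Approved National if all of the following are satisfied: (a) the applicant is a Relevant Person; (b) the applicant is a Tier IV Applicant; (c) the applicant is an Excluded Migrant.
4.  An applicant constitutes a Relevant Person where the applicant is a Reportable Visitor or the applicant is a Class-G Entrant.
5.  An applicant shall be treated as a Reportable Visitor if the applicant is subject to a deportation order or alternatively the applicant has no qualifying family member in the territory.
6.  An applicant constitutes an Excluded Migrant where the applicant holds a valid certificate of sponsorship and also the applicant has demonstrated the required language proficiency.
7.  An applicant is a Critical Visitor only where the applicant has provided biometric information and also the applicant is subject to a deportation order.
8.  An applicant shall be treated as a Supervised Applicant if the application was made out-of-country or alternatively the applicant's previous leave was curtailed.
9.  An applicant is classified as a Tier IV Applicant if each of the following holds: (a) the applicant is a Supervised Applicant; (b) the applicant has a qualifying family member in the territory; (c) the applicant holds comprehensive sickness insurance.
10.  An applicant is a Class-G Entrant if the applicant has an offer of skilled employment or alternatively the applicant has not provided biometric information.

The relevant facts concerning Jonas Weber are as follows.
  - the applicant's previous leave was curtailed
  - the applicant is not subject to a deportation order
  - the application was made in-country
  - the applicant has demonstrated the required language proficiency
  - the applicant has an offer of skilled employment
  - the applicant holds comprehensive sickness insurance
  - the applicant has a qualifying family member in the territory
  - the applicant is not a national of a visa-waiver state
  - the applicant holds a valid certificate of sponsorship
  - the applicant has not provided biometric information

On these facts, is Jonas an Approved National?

paragraph 5 — Reportable Visitor: [the applicant is subject to a deportation order? no] OR [the applicant has no qualifying family member in the territory? no] → not satisfied.
paragraph 10 — Class-G Entrant: [the applicant has an offer of skilled employment? yes] OR [the applicant has not provided biometric information? yes] → satisfied.
paragraph 4 — Relevant Person: [Reportable Visitor (paragraph 5)? no] OR [Class-G Entrant (paragraph 10)? yes] → satisfied.
paragraph 8 — Supervised Applicant: [the application was made out-of-country? no] OR [the applicant's previous leave was curtailed? yes] → satisfied.
paragraph 9 — Tier IV Applicant: [Supervised Applicant (paragraph 8)? yes] AND [the applicant has a qualifying family member in the territory? yes] AND [the applicant holds comprehensive sickness insurance? yes] → satisfied.
paragraph 6 — Excluded Migrant: [the applicant holds a valid certificate of sponsorship? yes] AND [the applicant has demonstrated the required language proficiency? yes] → satisfied.
paragraph 3 — Approved National: [Relevant Person (paragraph 4)? yes] AND [Tier IV Applicant (paragraph 9)? yes] AND [Excluded Migrant (paragraph 6)? yes] → satisfied.

Yes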